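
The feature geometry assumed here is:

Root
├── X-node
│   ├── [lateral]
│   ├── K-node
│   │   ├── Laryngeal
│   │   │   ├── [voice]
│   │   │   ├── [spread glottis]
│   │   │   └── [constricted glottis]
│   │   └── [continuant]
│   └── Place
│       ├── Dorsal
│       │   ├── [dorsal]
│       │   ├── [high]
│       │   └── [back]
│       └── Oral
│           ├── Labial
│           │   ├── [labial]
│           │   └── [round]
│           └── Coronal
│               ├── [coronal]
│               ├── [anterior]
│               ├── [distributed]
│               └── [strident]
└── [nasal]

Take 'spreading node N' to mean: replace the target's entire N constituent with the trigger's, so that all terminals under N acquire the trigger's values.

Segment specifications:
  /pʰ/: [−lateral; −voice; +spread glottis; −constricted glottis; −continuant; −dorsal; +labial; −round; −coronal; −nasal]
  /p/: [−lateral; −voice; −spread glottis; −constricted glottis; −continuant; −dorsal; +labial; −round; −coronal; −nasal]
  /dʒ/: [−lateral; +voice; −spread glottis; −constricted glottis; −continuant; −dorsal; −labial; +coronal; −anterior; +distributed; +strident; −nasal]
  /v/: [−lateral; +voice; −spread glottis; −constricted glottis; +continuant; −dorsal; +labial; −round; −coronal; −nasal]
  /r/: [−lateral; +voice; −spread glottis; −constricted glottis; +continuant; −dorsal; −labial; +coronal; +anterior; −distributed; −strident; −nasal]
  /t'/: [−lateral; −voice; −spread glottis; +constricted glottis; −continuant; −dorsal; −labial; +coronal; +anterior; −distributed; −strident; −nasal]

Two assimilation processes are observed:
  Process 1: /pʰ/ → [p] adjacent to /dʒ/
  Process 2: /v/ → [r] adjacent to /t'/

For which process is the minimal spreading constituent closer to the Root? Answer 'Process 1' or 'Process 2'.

Process 2

Process 1 alters [spread glottis]; the lowest dominating node is [spread glottis] (depth 4 from Root).
Process 2: the features that change are [labial], [round], [coronal], [anterior], [distributed], [strident]; the minimal node is Oral (depth 3).
Oral (depth 3) sits above [spread glottis] (depth 4), making Process 2 the one with the higher spreading node.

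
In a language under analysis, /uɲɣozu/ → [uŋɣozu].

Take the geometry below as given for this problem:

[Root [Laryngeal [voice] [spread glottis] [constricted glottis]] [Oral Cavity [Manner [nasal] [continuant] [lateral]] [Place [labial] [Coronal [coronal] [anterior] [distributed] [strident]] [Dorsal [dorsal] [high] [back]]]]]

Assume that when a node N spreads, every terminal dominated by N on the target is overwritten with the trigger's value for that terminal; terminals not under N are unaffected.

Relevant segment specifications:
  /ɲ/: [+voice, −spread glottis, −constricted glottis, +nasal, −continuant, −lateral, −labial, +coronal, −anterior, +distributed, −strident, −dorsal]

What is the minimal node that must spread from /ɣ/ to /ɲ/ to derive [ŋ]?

Place

The alternation /ɲ/ → [ŋ] changes [coronal], [anterior], [distributed], [strident], [dorsal], [high], [back] and nothing else.
In this geometry the lowest node dominating all of them is Place: every daughter of Place dominates only a proper subset, so no lower node suffices.
Spreading Place from /ɣ/ overwrites each of those terminals with /ɣ/'s values, yielding exactly [ŋ].
[nasal], [continuant] — on which /ɣ/ differs from /ɲ/ — are unchanged, so neither Oral Cavity nor anything higher can have spread; the constituent is no larger than Place.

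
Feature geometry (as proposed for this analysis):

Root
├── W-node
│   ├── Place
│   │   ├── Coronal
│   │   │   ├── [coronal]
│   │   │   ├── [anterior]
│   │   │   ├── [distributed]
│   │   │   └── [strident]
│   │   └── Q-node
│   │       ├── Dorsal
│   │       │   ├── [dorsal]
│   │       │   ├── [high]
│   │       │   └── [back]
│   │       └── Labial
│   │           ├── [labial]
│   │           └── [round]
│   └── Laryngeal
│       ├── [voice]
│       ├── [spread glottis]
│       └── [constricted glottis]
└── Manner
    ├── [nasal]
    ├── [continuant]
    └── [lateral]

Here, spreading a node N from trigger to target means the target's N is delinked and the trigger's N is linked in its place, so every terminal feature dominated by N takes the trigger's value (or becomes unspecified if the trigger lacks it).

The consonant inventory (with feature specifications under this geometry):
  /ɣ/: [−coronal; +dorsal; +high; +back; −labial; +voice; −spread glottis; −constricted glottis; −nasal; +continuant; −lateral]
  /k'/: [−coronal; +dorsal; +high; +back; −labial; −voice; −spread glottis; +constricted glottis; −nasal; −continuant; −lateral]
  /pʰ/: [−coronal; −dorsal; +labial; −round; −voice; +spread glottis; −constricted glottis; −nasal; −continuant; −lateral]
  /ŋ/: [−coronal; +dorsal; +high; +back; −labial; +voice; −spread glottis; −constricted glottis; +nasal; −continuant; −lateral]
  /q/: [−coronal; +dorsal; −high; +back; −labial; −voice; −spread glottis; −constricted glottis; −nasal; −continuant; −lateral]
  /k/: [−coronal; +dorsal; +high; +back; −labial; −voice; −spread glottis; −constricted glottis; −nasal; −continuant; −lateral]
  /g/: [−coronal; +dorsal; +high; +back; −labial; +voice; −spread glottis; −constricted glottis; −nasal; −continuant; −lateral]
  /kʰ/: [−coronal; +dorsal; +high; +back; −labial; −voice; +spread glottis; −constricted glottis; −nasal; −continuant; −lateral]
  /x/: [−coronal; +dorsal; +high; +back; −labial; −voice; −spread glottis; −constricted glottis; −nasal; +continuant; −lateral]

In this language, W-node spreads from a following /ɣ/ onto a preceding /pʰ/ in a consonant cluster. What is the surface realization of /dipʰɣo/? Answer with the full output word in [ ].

[digɣo]

The W-node node dominates the terminals [coronal], [anterior], [distributed], [strident], [dorsal], [high], [back], [labial], [round], [voice], [spread glottis], [constricted glottis].
After delinking /pʰ/'s W-node and linking /ɣ/'s, the affected terminals become [−coronal], [+dorsal], [+high], [+back], [−labial], [+voice], [−spread glottis], [−constricted glottis]; [nasal], [continuant], [lateral] (outside W-node) are retained from /pʰ/.
This feature bundle is that of [g], so /dipʰɣo/ surfaces as [digɣo].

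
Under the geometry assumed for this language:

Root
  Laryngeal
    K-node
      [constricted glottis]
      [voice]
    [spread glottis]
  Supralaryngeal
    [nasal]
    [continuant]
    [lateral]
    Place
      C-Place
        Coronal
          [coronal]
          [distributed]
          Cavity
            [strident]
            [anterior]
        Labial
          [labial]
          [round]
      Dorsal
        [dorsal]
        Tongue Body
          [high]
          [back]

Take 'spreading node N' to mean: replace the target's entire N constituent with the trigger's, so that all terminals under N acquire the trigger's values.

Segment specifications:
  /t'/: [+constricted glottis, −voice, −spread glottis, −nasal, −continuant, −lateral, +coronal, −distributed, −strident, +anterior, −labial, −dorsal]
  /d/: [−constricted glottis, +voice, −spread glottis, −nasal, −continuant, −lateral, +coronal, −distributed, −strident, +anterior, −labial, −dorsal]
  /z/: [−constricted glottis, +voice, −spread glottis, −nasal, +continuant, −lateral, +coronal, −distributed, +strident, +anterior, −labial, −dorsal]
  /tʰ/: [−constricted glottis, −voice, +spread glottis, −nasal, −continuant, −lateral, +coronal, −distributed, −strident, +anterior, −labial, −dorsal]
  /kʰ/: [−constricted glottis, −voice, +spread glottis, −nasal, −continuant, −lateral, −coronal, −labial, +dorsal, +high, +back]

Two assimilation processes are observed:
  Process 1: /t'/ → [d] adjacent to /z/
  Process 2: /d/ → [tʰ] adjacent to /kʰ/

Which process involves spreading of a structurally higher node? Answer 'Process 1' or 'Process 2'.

Process 1: the features that change are [voice], [constricted glottis]; the minimal node is K-node (depth 2).
In Process 2, [voice], [spread glottis] change, so the minimal spreading node is Laryngeal at depth 1.
Depth 1 < depth 2; Process 2 involves the structurally higher constituent Laryngeal.

Process 2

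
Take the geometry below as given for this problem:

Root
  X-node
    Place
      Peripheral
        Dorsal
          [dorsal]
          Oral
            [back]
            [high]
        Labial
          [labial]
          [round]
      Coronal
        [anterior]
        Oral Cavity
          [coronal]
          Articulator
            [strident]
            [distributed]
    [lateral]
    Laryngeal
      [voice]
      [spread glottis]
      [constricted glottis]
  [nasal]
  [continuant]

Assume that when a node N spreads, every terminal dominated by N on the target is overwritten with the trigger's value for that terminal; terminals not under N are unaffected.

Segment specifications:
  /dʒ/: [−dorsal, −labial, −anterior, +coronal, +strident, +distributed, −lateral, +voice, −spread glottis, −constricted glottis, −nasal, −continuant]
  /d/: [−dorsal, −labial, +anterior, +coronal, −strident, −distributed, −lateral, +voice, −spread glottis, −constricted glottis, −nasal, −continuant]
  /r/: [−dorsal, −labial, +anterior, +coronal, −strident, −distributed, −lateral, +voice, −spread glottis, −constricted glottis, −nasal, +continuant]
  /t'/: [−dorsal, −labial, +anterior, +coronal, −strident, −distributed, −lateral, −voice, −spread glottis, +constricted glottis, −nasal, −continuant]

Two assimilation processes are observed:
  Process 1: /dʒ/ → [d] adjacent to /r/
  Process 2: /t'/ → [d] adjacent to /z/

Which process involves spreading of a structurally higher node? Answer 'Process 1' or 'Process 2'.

Process 2

Process 1: the features that change are [anterior], [distributed], [strident]; the minimal node is Coronal (depth 3).
Process 2: the features that change are [voice], [constricted glottis]; the minimal node is Laryngeal (depth 2).
Depth 2 < depth 3; Process 2 involves the structurally higher constituent Laryngeal.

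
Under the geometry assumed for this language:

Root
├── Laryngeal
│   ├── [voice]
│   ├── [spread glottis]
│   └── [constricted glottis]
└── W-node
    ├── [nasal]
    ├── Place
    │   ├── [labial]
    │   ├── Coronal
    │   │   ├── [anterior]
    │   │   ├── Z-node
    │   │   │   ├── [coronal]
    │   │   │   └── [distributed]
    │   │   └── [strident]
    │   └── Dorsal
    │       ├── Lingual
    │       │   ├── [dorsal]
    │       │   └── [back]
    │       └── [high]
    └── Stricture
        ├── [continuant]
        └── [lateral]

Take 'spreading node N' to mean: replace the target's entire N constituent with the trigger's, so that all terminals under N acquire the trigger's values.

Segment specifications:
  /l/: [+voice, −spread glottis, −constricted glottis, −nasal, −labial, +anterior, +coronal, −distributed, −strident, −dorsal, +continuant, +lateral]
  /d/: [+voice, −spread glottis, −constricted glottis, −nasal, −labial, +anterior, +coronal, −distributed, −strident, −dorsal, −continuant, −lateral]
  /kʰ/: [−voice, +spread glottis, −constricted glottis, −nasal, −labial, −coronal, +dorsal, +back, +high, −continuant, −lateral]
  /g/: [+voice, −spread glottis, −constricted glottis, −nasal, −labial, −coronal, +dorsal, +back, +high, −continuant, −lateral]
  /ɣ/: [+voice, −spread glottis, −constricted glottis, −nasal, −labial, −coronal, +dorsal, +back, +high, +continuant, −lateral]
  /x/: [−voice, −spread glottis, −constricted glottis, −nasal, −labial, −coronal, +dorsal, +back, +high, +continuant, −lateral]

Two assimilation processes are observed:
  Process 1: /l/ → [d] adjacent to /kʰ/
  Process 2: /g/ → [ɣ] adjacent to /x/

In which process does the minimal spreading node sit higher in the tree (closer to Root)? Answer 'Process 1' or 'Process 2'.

Process 1

Process 1 alters [continuant], [lateral]; the lowest common ancestor is Stricture (depth 2 from Root).
Process 2: the feature that changes is [continuant]; the minimal node is [continuant] (depth 3).
Depth 2 < depth 3; Process 1 involves the structurally higher constituent Stricture.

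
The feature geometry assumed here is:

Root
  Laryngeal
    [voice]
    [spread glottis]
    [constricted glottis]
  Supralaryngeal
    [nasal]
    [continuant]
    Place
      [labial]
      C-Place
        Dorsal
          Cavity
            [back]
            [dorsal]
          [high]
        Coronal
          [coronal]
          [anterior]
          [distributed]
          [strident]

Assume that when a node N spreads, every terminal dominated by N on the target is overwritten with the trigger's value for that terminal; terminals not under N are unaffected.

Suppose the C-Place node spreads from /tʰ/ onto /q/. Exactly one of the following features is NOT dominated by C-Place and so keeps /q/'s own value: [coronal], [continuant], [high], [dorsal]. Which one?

Under this geometry, C-Place contains [back], [dorsal], [high], [coronal], [anterior], [distributed], [strident].
Of the listed options, [high], [dorsal], [coronal] are among these and would be overwritten by spreading C-Place.
[continuant] is not within the C-Place subtree (it hangs from Supralaryngeal), so /q/'s [continuant] value survives.

[continuant]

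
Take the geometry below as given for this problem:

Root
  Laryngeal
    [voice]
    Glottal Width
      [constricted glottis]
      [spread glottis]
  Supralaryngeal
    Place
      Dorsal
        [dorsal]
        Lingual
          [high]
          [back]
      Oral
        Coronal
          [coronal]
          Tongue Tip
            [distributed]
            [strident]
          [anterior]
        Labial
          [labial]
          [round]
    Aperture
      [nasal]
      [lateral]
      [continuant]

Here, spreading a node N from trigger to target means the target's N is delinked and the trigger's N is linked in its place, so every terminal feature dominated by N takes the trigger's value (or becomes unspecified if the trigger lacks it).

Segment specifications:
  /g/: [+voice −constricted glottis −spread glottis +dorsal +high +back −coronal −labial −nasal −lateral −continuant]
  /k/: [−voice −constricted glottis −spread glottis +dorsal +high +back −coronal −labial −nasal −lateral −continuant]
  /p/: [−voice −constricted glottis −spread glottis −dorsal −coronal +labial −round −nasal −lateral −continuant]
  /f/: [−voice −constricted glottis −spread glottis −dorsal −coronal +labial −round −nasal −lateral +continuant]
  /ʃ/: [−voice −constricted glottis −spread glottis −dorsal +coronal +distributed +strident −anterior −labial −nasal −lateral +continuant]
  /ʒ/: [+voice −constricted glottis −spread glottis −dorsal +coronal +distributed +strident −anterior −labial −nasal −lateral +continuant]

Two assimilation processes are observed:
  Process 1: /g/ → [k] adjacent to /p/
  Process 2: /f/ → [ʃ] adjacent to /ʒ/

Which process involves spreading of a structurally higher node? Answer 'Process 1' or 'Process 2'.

Process 1

Process 1: the feature that changes is [voice]; the minimal node is [voice] (depth 2).
Process 2: the features that change are [labial], [round], [coronal], [anterior], [distributed], [strident]; the minimal node is Oral (depth 3).
[voice] is closer to Root than Oral, so Process 1 spreads the higher node.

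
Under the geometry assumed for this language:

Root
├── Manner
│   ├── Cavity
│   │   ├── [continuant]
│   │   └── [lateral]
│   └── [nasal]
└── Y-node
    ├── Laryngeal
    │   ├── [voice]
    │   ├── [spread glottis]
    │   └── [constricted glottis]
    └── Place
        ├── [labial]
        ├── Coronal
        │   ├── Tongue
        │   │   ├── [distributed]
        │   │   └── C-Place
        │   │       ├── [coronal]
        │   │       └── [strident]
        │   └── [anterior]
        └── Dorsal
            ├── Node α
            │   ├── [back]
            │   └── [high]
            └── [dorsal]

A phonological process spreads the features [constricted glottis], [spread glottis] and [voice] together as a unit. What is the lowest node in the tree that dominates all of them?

[constricted glottis]: Root > Y-node > Laryngeal > [constricted glottis].
[spread glottis] lies under Laryngeal (below Y-node).
[voice]: Root > Y-node > Laryngeal > [voice].
The lowest node appearing on every path is Laryngeal; each proper daughter of Laryngeal fails to dominate at least one of the listed features.

Laryngeal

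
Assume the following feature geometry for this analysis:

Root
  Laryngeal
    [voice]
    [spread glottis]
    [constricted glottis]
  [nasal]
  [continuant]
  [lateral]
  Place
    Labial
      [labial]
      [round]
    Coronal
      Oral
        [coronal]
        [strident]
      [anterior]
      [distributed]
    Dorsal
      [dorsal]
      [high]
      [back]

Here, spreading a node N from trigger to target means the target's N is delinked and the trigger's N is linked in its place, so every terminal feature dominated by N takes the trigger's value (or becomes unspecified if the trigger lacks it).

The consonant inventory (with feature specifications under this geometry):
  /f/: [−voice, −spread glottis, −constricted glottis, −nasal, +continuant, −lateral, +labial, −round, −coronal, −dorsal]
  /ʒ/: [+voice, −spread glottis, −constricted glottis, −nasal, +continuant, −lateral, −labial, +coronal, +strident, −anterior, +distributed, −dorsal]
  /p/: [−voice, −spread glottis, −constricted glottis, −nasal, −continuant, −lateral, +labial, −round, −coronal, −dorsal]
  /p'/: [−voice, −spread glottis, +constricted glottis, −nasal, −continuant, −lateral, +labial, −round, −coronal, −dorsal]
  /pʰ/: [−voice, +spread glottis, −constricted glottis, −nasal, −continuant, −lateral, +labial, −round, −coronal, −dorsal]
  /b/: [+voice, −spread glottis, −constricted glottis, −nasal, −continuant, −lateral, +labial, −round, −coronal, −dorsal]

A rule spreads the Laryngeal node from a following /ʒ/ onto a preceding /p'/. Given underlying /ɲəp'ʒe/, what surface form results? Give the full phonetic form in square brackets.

[ɲəbʒe]

Laryngeal immediately or transitively dominates [voice], [spread glottis], [constricted glottis].
The target acquires /ʒ/'s values for everything under Laryngeal — [+voice], [−spread glottis], [−constricted glottis] — while keeping its own [nasal], [continuant], [lateral], ….
This feature bundle is that of [b], so /ɲəp'ʒe/ surfaces as [ɲəbʒe].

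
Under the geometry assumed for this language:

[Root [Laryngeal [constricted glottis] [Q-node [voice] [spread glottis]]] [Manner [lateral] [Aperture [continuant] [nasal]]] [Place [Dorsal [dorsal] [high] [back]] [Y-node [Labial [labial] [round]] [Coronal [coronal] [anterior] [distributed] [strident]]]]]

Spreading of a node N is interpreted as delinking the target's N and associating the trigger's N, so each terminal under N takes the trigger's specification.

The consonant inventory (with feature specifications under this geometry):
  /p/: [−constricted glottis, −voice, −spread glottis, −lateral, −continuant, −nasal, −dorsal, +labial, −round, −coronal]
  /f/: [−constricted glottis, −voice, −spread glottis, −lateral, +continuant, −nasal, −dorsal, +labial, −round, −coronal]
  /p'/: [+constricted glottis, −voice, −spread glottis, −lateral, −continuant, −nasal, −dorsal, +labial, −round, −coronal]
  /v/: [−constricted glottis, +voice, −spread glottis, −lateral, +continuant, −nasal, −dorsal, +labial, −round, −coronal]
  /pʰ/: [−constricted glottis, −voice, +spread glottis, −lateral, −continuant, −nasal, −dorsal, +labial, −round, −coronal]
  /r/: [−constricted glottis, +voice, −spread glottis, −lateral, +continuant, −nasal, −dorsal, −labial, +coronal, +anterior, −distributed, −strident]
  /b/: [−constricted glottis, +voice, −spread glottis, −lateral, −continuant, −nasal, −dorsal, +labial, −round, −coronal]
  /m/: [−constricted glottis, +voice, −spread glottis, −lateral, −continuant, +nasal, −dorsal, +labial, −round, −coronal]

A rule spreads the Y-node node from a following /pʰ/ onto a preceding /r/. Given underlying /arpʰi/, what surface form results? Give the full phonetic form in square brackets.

Terminals under Y-node in this geometry: [labial], [round], [coronal], [anterior], [distributed], [strident].
The target acquires /pʰ/'s values for everything under Y-node — [+labial], [−round], [−coronal] — while keeping its own [constricted glottis], [voice], [spread glottis], ….
This feature bundle is that of [v], so /arpʰi/ surfaces as [avpʰi].

[avpʰi]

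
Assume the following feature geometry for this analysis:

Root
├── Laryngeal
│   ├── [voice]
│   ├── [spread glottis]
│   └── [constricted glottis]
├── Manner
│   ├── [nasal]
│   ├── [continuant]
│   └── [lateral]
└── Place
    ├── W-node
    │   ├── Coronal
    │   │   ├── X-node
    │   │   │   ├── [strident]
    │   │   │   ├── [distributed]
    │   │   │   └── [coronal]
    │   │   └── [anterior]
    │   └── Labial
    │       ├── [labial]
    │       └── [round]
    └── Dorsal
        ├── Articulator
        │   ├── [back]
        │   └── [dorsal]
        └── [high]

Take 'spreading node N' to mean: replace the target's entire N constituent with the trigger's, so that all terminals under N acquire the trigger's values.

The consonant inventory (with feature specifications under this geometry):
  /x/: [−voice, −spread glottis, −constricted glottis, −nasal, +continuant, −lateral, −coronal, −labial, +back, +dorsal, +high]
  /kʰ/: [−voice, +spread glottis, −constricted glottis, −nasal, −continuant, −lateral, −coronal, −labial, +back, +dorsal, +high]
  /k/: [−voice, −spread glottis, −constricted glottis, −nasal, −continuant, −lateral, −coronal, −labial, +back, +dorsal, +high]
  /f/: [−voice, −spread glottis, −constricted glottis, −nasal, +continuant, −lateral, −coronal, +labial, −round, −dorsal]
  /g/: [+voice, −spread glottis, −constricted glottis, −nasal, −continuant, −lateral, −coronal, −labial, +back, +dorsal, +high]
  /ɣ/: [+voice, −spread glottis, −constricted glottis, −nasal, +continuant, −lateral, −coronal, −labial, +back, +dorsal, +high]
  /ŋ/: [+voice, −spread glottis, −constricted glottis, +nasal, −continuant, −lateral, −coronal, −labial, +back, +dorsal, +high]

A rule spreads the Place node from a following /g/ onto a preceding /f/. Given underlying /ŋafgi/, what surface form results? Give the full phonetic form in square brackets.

Place immediately or transitively dominates [strident], [distributed], [coronal], [anterior], [labial], [round], [back], [dorsal], [high].
After delinking /f/'s Place and linking /g/'s, the affected terminals become [−coronal], [−labial], [+back], [+dorsal], [+high]; [voice], [spread glottis], [constricted glottis], … (outside Place) are retained from /f/.
This feature bundle is that of [x], so /ŋafgi/ surfaces as [ŋaxgi].

[ŋaxgi]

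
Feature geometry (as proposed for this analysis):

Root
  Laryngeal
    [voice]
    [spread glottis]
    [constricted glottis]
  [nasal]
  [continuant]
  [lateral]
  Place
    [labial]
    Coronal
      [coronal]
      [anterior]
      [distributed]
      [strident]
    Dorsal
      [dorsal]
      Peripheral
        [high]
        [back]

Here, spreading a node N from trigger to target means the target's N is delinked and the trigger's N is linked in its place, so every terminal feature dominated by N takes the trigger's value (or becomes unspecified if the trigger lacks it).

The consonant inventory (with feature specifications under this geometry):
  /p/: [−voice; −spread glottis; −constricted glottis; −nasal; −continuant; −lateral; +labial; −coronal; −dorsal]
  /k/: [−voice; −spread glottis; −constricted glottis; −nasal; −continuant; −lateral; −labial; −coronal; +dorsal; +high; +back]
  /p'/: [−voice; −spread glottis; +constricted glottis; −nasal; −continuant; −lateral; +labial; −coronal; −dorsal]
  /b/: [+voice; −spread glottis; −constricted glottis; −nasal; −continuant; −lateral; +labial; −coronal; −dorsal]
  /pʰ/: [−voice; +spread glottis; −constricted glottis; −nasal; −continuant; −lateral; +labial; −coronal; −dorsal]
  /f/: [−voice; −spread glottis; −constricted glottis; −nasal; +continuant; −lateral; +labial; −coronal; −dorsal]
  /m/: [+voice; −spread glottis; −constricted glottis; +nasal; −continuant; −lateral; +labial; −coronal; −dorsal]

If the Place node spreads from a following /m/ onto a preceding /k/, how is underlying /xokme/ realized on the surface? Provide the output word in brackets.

Place immediately or transitively dominates [labial], [coronal], [anterior], [distributed], [strident], [dorsal], [high], [back].
After delinking /k/'s Place and linking /m/'s, the affected terminals become [+labial], [−coronal], [−dorsal]; [voice], [spread glottis], [constricted glottis], … (outside Place) are retained from /k/.
This feature bundle is that of [p], so /xokme/ surfaces as [xopme].

[xopme]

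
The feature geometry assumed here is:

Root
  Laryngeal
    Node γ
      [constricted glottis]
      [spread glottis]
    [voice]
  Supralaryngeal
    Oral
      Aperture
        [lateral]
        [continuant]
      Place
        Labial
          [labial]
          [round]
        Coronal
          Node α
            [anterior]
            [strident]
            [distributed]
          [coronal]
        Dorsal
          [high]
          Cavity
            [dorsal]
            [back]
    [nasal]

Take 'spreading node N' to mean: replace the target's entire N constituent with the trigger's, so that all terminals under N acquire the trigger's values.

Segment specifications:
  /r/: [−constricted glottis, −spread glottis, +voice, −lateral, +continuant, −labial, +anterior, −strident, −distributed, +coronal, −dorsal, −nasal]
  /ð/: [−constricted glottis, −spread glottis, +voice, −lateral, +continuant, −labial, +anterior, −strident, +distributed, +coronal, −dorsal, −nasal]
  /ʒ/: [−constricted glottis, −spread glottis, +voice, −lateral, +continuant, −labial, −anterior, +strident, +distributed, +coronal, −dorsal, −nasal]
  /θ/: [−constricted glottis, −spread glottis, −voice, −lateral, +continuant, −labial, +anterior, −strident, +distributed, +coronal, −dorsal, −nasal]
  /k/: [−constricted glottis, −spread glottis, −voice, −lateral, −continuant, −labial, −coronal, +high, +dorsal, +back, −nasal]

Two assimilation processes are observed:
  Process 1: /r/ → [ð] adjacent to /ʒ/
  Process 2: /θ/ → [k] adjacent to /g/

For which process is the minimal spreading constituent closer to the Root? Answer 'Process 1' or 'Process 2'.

Process 2

Process 1 alters [distributed]; the lowest dominating node is [distributed] (depth 6 from Root).
Process 2: the features that change are [continuant], [coronal], [anterior], [distributed], [strident], [dorsal], [high], [back]; the minimal node is Oral (depth 2).
Depth 2 < depth 6; Process 2 involves the structurally higher constituent Oral.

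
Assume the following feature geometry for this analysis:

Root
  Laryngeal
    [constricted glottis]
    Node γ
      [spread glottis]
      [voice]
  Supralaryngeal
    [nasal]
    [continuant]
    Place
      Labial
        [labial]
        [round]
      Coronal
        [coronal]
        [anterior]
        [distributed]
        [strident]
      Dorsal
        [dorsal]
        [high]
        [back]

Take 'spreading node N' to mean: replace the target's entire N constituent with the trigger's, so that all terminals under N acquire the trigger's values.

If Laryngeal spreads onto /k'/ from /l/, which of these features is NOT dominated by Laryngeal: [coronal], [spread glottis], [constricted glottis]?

[coronal]

Under this geometry, Laryngeal contains [constricted glottis], [spread glottis], [voice].
Of the listed options, [spread glottis], [constricted glottis] are among these and would be overwritten by spreading Laryngeal.
But [coronal] is a dependent of Coronal, outside Laryngeal; it is therefore untouched by the spreading.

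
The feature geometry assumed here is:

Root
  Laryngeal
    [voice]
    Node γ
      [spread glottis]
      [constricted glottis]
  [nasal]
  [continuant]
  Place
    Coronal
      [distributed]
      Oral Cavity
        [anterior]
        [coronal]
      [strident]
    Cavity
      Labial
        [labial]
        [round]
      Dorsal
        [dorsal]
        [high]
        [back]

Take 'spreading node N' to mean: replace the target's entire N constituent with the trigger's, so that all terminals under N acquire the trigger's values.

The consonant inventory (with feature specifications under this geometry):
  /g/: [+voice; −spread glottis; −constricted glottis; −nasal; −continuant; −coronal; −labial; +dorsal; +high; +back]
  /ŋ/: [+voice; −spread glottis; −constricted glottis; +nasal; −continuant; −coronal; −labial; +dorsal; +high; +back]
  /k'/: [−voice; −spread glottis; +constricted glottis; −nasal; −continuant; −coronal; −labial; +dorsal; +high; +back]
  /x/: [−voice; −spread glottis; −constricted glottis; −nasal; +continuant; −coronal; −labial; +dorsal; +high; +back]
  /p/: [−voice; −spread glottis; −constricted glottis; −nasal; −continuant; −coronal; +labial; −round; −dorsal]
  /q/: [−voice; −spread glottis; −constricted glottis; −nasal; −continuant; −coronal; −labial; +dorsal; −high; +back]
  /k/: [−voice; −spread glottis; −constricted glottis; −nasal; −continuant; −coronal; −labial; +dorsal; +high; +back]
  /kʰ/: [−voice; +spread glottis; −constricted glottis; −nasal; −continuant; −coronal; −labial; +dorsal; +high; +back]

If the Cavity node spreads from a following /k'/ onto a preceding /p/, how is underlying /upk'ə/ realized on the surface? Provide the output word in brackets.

Terminals under Cavity in this geometry: [labial], [round], [dorsal], [high], [back].
The target acquires /k'/'s values for everything under Cavity — [−labial], [+dorsal], [+high], [+back] — while keeping its own [voice], [spread glottis], [constricted glottis], ….
This feature bundle is that of [k], so /upk'ə/ surfaces as [ukk'ə].

[ukk'ə]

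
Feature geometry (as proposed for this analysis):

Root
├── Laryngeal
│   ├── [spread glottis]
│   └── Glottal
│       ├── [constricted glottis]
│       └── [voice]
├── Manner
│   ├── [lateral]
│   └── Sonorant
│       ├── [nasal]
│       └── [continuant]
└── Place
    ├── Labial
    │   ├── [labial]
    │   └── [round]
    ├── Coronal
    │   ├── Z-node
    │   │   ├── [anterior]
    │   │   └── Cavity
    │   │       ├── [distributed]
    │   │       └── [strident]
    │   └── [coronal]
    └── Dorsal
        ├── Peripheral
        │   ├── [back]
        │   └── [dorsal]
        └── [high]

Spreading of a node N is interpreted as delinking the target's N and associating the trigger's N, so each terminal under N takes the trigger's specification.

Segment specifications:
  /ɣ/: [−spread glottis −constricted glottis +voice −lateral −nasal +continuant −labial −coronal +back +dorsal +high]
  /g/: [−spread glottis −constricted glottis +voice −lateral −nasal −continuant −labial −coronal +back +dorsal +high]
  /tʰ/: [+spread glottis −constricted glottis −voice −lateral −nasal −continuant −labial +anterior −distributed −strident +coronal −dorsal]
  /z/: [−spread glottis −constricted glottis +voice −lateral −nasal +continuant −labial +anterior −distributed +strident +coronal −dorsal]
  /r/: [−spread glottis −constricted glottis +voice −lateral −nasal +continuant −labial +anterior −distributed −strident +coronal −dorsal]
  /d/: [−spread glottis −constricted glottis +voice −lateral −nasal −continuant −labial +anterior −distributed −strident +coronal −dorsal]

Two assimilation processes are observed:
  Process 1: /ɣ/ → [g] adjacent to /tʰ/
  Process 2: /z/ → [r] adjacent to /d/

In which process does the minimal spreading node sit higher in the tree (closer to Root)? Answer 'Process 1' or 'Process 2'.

Process 1

In Process 1, [continuant] changes, so the minimal spreading node is [continuant] at depth 3.
Process 2 alters [strident]; the lowest dominating node is [strident] (depth 5 from Root).
[continuant] (depth 3) sits above [strident] (depth 5), making Process 1 the one with the higher spreading node.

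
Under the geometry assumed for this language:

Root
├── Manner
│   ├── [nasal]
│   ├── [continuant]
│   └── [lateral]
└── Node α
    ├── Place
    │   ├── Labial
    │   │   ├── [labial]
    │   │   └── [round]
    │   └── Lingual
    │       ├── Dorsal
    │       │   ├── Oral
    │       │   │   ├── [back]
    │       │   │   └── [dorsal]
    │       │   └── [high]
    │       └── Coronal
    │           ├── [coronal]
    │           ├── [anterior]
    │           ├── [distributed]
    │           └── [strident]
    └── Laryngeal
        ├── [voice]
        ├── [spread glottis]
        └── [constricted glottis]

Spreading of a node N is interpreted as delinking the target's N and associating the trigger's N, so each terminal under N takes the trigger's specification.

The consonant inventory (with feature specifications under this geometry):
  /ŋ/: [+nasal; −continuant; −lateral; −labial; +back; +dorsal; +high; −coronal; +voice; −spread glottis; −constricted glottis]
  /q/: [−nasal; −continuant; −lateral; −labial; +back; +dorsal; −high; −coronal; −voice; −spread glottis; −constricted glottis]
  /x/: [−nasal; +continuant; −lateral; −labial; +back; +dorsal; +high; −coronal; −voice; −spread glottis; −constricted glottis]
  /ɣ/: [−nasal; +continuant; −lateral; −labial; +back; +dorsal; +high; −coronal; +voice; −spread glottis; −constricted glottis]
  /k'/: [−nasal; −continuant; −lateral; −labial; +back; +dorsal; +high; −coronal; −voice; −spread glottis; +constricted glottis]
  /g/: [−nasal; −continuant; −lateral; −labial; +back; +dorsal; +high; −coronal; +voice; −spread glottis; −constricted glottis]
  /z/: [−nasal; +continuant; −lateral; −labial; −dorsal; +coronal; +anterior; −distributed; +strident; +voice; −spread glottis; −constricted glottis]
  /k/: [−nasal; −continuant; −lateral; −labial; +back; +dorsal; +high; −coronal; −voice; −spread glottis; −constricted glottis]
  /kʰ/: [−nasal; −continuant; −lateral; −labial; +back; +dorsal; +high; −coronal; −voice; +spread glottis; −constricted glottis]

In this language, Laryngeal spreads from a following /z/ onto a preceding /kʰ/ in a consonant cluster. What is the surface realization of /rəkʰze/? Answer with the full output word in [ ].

Terminals under Laryngeal in this geometry: [voice], [spread glottis], [constricted glottis].
The target acquires /z/'s values for everything under Laryngeal — [+voice], [−spread glottis], [−constricted glottis] — while keeping its own [nasal], [continuant], [lateral], ….
Among the inventory, only /g/ has exactly this specification, giving the surface form [rəgze].

[rəgze]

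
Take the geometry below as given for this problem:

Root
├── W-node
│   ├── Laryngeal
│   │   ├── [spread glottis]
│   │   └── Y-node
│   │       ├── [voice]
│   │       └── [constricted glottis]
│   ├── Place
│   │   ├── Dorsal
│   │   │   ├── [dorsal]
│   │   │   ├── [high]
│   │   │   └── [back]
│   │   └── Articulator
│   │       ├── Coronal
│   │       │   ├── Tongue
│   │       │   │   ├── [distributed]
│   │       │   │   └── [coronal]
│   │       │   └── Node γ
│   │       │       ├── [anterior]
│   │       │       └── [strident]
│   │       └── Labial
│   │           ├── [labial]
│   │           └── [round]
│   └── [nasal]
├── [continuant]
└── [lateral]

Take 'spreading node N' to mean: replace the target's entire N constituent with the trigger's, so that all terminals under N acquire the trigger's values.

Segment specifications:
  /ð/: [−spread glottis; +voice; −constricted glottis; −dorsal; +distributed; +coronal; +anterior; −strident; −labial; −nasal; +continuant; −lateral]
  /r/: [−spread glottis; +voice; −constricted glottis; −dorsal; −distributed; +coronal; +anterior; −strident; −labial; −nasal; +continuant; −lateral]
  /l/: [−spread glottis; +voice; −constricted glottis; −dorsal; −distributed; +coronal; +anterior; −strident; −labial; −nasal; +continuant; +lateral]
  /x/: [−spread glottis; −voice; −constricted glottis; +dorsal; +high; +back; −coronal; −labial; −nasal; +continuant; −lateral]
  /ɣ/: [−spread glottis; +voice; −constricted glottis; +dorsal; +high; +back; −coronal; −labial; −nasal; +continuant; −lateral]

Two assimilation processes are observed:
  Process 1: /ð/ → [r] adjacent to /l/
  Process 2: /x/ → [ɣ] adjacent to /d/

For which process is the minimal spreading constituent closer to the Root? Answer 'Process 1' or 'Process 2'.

Process 1: the feature that changes is [distributed]; the minimal node is [distributed] (depth 6).
In Process 2, [voice] changes, so the minimal spreading node is [voice] at depth 4.
[voice] (depth 4) sits above [distributed] (depth 6), making Process 2 the one with the higher spreading node.

Process 2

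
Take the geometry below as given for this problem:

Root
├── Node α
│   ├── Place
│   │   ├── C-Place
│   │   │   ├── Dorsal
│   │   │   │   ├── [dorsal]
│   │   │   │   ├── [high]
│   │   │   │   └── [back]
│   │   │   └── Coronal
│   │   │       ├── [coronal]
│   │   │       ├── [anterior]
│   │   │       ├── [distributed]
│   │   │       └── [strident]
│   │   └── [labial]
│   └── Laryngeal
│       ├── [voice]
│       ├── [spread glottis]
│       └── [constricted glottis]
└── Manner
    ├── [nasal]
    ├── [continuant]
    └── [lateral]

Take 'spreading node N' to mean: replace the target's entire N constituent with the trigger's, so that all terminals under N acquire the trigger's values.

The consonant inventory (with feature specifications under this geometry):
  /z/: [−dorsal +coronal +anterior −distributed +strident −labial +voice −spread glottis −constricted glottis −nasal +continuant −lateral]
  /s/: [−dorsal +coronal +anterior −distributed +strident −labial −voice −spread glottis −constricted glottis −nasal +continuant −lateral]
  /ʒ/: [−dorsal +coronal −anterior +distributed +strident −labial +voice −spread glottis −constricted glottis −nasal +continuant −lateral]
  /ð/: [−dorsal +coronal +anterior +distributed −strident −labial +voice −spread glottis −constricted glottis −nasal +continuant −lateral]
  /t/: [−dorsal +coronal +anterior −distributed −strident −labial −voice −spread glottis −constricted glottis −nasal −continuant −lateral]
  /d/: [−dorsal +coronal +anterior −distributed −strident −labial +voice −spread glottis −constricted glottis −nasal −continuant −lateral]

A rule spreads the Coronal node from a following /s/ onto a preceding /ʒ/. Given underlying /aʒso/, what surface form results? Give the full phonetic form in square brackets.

[azso]

The Coronal node dominates the terminals [coronal], [anterior], [distributed], [strident].
The target acquires /s/'s values for everything under Coronal — [+coronal], [+anterior], [−distributed], [+strident] — while keeping its own [dorsal], [labial], [voice], ….
The resulting bundle matches /z/ in the inventory; substituting it for /ʒ/ gives [azso].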